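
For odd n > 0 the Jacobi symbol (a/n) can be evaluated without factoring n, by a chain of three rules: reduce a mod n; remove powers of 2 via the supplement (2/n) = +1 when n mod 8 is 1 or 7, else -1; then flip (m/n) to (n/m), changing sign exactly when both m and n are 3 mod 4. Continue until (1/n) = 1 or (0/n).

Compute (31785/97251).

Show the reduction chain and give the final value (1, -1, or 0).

flip (31785/97251) -> (97251/31785): both odd, 31785 mod 4 = 1, 97251 mod 4 = 3, so the flip contributes +1; sign now +1
(97251/31785): 97251 mod 31785 = 1896, so (97251/31785) = (1896/31785)
factor out 2^3: 1896 = 2^3·237; with 31785 mod 8 = 1, (2/31785) = +1; sign now +1; continue with (237/31785)
flip (237/31785) -> (31785/237): both odd, 237 mod 4 = 1, 31785 mod 4 = 1, so the flip contributes +1; sign now +1
(31785/237): 31785 mod 237 = 27, so (31785/237) = (27/237)
flip (27/237) -> (237/27): both odd, 27 mod 4 = 3, 237 mod 4 = 1, so the flip contributes +1; sign now +1
(237/27): 237 mod 27 = 21, so (237/27) = (21/27)
flip (21/27) -> (27/21): both odd, 21 mod 4 = 1, 27 mod 4 = 3, so the flip contributes +1; sign now +1
(27/21): 27 mod 21 = 6, so (27/21) = (6/21)
factor out 2^1: 6 = 2^1·3; with 21 mod 8 = 5, (2/21) = -1; sign now -1; continue with (3/21)
flip (3/21) -> (21/3): both odd, 3 mod 4 = 3, 21 mod 4 = 1, so the flip contributes +1; sign now -1
(21/3): 21 mod 3 = 0, so (21/3) = (0/3)
reached (0/3); gcd(a, n) > 1, so (0/3) = 0 and the symbol is 0

0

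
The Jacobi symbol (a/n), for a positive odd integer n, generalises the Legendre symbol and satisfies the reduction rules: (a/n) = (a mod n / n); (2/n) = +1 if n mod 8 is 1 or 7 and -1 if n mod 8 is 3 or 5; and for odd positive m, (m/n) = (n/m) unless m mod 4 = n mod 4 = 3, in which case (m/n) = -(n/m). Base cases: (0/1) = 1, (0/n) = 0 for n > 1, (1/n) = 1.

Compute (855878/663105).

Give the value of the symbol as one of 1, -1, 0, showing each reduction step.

-1

(855878/663105) = (192773/663105)   [reduce mod 663105]
reciprocity: (192773/663105) = +1·(663105/192773) since 192773 mod 4 = 1, 663105 mod 4 = 1; sign now +1
(663105/192773) = (84786/192773)   [reduce mod 192773]
84786 = 2^1·42393; (2/192773) = -1 since 192773 mod 8 = 5, so (84786/192773) = (-1)^1·(42393/192773); sign now -1
reciprocity: (42393/192773) = +1·(192773/42393) since 42393 mod 4 = 1, 192773 mod 4 = 1; sign now -1
(192773/42393) = (23201/42393)   [reduce mod 42393]
reciprocity: (23201/42393) = +1·(42393/23201) since 23201 mod 4 = 1, 42393 mod 4 = 1; sign now -1
(42393/23201) = (19192/23201)   [reduce mod 23201]
19192 = 2^3·2399; (2/23201) = +1 since 23201 mod 8 = 1, so (19192/23201) = (+1)^3·(2399/23201); sign now -1
reciprocity: (2399/23201) = +1·(23201/2399) since 2399 mod 4 = 3, 23201 mod 4 = 1; sign now -1
(23201/2399) = (1610/2399)   [reduce mod 2399]
1610 = 2^1·805; (2/2399) = +1 since 2399 mod 8 = 7, so (1610/2399) = (+1)^1·(805/2399); sign now -1
reciprocity: (805/2399) = +1·(2399/805) since 805 mod 4 = 1, 2399 mod 4 = 3; sign now -1
(2399/805) = (789/805)   [reduce mod 805]
reciprocity: (789/805) = +1·(805/789) since 789 mod 4 = 1, 805 mod 4 = 1; sign now -1
(805/789) = (16/789)   [reduce mod 789]
16 = 2^4·1; (2/789) = -1 since 789 mod 8 = 5, so (16/789) = (-1)^4·(1/789); sign now -1
(1/789) = 1; final value = sign = -1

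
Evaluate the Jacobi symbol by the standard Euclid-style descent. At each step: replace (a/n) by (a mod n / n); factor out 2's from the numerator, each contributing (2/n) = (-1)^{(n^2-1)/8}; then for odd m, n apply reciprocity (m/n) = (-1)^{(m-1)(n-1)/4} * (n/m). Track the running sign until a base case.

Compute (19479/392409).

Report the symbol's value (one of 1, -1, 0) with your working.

reciprocity: (19479/392409) = +1·(392409/19479) since 19479 mod 4 = 3, 392409 mod 4 = 1; sign now +1
(392409/19479) = (2829/19479)   [reduce mod 19479]
reciprocity: (2829/19479) = +1·(19479/2829) since 2829 mod 4 = 1, 19479 mod 4 = 3; sign now +1
(19479/2829) = (2505/2829)   [reduce mod 2829]
reciprocity: (2505/2829) = +1·(2829/2505) since 2505 mod 4 = 1, 2829 mod 4 = 1; sign now +1
(2829/2505) = (324/2505)   [reduce mod 2505]
324 = 2^2·81; (2/2505) = +1 since 2505 mod 8 = 1, so (324/2505) = (+1)^2·(81/2505); sign now +1
reciprocity: (81/2505) = +1·(2505/81) since 81 mod 4 = 1, 2505 mod 4 = 1; sign now +1
(2505/81) = (75/81)   [reduce mod 81]
reciprocity: (75/81) = +1·(81/75) since 75 mod 4 = 3, 81 mod 4 = 1; sign now +1
(81/75) = (6/75)   [reduce mod 75]
6 = 2^1·3; (2/75) = -1 since 75 mod 8 = 3, so (6/75) = (-1)^1·(3/75); sign now -1
reciprocity: (3/75) = -1·(75/3) since 3 mod 4 = 3, 75 mod 4 = 3; sign now +1
(75/3) = (0/3)   [reduce mod 3]
(0/3) = 0   [gcd(a, n) > 1]; final value = 0

0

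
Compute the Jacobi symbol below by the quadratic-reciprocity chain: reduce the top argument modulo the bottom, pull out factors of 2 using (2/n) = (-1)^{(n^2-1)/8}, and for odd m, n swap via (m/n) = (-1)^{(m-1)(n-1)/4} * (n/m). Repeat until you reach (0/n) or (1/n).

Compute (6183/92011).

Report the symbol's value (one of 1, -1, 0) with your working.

flip (6183/92011) -> (92011/6183): both odd, 6183 mod 4 = 3, 92011 mod 4 = 3, so the flip contributes -1; sign now -1
(92011/6183): 92011 mod 6183 = 5449, so (92011/6183) = (5449/6183)
flip (5449/6183) -> (6183/5449): both odd, 5449 mod 4 = 1, 6183 mod 4 = 3, so the flip contributes +1; sign now -1
(6183/5449): 6183 mod 5449 = 734, so (6183/5449) = (734/5449)
factor out 2^1: 734 = 2^1·367; with 5449 mod 8 = 1, (2/5449) = +1; sign now -1; continue with (367/5449)
flip (367/5449) -> (5449/367): both odd, 367 mod 4 = 3, 5449 mod 4 = 1, so the flip contributes +1; sign now -1
(5449/367): 5449 mod 367 = 311, so (5449/367) = (311/367)
flip (311/367) -> (367/311): both odd, 311 mod 4 = 3, 367 mod 4 = 3, so the flip contributes -1; sign now +1
(367/311): 367 mod 311 = 56, so (367/311) = (56/311)
factor out 2^3: 56 = 2^3·7; with 311 mod 8 = 7, (2/311) = +1; sign now +1; continue with (7/311)
flip (7/311) -> (311/7): both odd, 7 mod 4 = 3, 311 mod 4 = 3, so the flip contributes -1; sign now -1
(311/7): 311 mod 7 = 3, so (311/7) = (3/7)
flip (3/7) -> (7/3): both odd, 3 mod 4 = 3, 7 mod 4 = 3, so the flip contributes -1; sign now +1
(7/3): 7 mod 3 = 1, so (7/3) = (1/3)
reached (1/3) = 1, so the symbol is +1

1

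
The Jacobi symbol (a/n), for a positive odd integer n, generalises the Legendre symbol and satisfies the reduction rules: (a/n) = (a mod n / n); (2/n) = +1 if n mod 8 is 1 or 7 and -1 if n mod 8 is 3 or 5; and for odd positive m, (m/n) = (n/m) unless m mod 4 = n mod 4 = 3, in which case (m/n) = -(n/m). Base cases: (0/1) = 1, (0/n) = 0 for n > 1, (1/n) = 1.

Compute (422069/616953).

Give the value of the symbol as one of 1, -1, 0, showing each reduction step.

-1

flip (422069/616953) -> (616953/422069): both odd, 422069 mod 4 = 1, 616953 mod 4 = 1, so the flip contributes +1; sign now +1
(616953/422069): 616953 mod 422069 = 194884, so (616953/422069) = (194884/422069)
factor out 2^2: 194884 = 2^2·48721; with 422069 mod 8 = 5, (2/422069) = -1; sign now +1; continue with (48721/422069)
flip (48721/422069) -> (422069/48721): both odd, 48721 mod 4 = 1, 422069 mod 4 = 1, so the flip contributes +1; sign now +1
(422069/48721): 422069 mod 48721 = 32301, so (422069/48721) = (32301/48721)
flip (32301/48721) -> (48721/32301): both odd, 32301 mod 4 = 1, 48721 mod 4 = 1, so the flip contributes +1; sign now +1
(48721/32301): 48721 mod 32301 = 16420, so (48721/32301) = (16420/32301)
factor out 2^2: 16420 = 2^2·4105; with 32301 mod 8 = 5, (2/32301) = -1; sign now +1; continue with (4105/32301)
flip (4105/32301) -> (32301/4105): both odd, 4105 mod 4 = 1, 32301 mod 4 = 1, so the flip contributes +1; sign now +1
(32301/4105): 32301 mod 4105 = 3566, so (32301/4105) = (3566/4105)
factor out 2^1: 3566 = 2^1·1783; with 4105 mod 8 = 1, (2/4105) = +1; sign now +1; continue with (1783/4105)
flip (1783/4105) -> (4105/1783): both odd, 1783 mod 4 = 3, 4105 mod 4 = 1, so the flip contributes +1; sign now +1
(4105/1783): 4105 mod 1783 = 539, so (4105/1783) = (539/1783)
flip (539/1783) -> (1783/539): both odd, 539 mod 4 = 3, 1783 mod 4 = 3, so the flip contributes -1; sign now -1
(1783/539): 1783 mod 539 = 166, so (1783/539) = (166/539)
factor out 2^1: 166 = 2^1·83; with 539 mod 8 = 3, (2/539) = -1; sign now +1; continue with (83/539)
flip (83/539) -> (539/83): both odd, 83 mod 4 = 3, 539 mod 4 = 3, so the flip contributes -1; sign now -1
(539/83): 539 mod 83 = 41, so (539/83) = (41/83)
flip (41/83) -> (83/41): both odd, 41 mod 4 = 1, 83 mod 4 = 3, so the flip contributes +1; sign now -1
(83/41): 83 mod 41 = 1, so (83/41) = (1/41)
reached (1/41) = 1, so the symbol is -1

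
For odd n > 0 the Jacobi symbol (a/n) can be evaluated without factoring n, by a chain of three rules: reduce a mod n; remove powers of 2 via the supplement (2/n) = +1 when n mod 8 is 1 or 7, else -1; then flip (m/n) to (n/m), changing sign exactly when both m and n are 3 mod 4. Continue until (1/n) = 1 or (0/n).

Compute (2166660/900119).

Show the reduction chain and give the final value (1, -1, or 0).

1

(2166660/900119): 2166660 mod 900119 = 366422, so (2166660/900119) = (366422/900119)
factor out 2^1: 366422 = 2^1·183211; with 900119 mod 8 = 7, (2/900119) = +1; sign now +1; continue with (183211/900119)
flip (183211/900119) -> (900119/183211): both odd, 183211 mod 4 = 3, 900119 mod 4 = 3, so the flip contributes -1; sign now -1
(900119/183211): 900119 mod 183211 = 167275, so (900119/183211) = (167275/183211)
flip (167275/183211) -> (183211/167275): both odd, 167275 mod 4 = 3, 183211 mod 4 = 3, so the flip contributes -1; sign now +1
(183211/167275): 183211 mod 167275 = 15936, so (183211/167275) = (15936/167275)
factor out 2^6: 15936 = 2^6·249; with 167275 mod 8 = 3, (2/167275) = -1; sign now +1; continue with (249/167275)
flip (249/167275) -> (167275/249): both odd, 249 mod 4 = 1, 167275 mod 4 = 3, so the flip contributes +1; sign now +1
(167275/249): 167275 mod 249 = 196, so (167275/249) = (196/249)
factor out 2^2: 196 = 2^2·49; with 249 mod 8 = 1, (2/249) = +1; sign now +1; continue with (49/249)
flip (49/249) -> (249/49): both odd, 49 mod 4 = 1, 249 mod 4 = 1, so the flip contributes +1; sign now +1
(249/49): 249 mod 49 = 4, so (249/49) = (4/49)
factor out 2^2: 4 = 2^2·1; with 49 mod 8 = 1, (2/49) = +1; sign now +1; continue with (1/49)
reached (1/49) = 1, so the symbol is +1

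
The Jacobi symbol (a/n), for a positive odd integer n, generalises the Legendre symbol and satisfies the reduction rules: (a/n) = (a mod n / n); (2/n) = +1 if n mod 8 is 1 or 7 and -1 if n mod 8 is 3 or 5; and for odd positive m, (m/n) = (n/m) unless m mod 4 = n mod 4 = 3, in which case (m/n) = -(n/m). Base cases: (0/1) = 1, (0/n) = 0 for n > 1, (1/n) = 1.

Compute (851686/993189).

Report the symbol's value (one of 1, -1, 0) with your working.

factor out 2^1: 851686 = 2^1·425843; with 993189 mod 8 = 5, (2/993189) = -1; sign now -1; continue with (425843/993189)
flip (425843/993189) -> (993189/425843): both odd, 425843 mod 4 = 3, 993189 mod 4 = 1, so the flip contributes +1; sign now -1
(993189/425843): 993189 mod 425843 = 141503, so (993189/425843) = (141503/425843)
flip (141503/425843) -> (425843/141503): both odd, 141503 mod 4 = 3, 425843 mod 4 = 3, so the flip contributes -1; sign now +1
(425843/141503): 425843 mod 141503 = 1334, so (425843/141503) = (1334/141503)
factor out 2^1: 1334 = 2^1·667; with 141503 mod 8 = 7, (2/141503) = +1; sign now +1; continue with (667/141503)
flip (667/141503) -> (141503/667): both odd, 667 mod 4 = 3, 141503 mod 4 = 3, so the flip contributes -1; sign now -1
(141503/667): 141503 mod 667 = 99, so (141503/667) = (99/667)
flip (99/667) -> (667/99): both odd, 99 mod 4 = 3, 667 mod 4 = 3, so the flip contributes -1; sign now +1
(667/99): 667 mod 99 = 73, so (667/99) = (73/99)
flip (73/99) -> (99/73): both odd, 73 mod 4 = 1, 99 mod 4 = 3, so the flip contributes +1; sign now +1
(99/73): 99 mod 73 = 26, so (99/73) = (26/73)
factor out 2^1: 26 = 2^1·13; with 73 mod 8 = 1, (2/73) = +1; sign now +1; continue with (13/73)
flip (13/73) -> (73/13): both odd, 13 mod 4 = 1, 73 mod 4 = 1, so the flip contributes +1; sign now +1
(73/13): 73 mod 13 = 8, so (73/13) = (8/13)
factor out 2^3: 8 = 2^3·1; with 13 mod 8 = 5, (2/13) = -1; sign now -1; continue with (1/13)
reached (1/13) = 1, so the symbol is -1

-1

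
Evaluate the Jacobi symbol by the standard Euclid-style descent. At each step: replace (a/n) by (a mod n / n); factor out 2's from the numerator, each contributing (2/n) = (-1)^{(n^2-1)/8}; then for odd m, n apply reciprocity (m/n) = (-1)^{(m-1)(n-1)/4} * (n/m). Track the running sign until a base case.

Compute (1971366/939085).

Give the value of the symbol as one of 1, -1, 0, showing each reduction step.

(1971366/939085): 1971366 mod 939085 = 93196, so (1971366/939085) = (93196/939085)
factor out 2^2: 93196 = 2^2·23299; with 939085 mod 8 = 5, (2/939085) = -1; sign now +1; continue with (23299/939085)
flip (23299/939085) -> (939085/23299): both odd, 23299 mod 4 = 3, 939085 mod 4 = 1, so the flip contributes +1; sign now +1
(939085/23299): 939085 mod 23299 = 7125, so (939085/23299) = (7125/23299)
flip (7125/23299) -> (23299/7125): both odd, 7125 mod 4 = 1, 23299 mod 4 = 3, so the flip contributes +1; sign now +1
(23299/7125): 23299 mod 7125 = 1924, so (23299/7125) = (1924/7125)
factor out 2^2: 1924 = 2^2·481; with 7125 mod 8 = 5, (2/7125) = -1; sign now +1; continue with (481/7125)
flip (481/7125) -> (7125/481): both odd, 481 mod 4 = 1, 7125 mod 4 = 1, so the flip contributes +1; sign now +1
(7125/481): 7125 mod 481 = 391, so (7125/481) = (391/481)
flip (391/481) -> (481/391): both odd, 391 mod 4 = 3, 481 mod 4 = 1, so the flip contributes +1; sign now +1
(481/391): 481 mod 391 = 90, so (481/391) = (90/391)
factor out 2^1: 90 = 2^1·45; with 391 mod 8 = 7, (2/391) = +1; sign now +1; continue with (45/391)
flip (45/391) -> (391/45): both odd, 45 mod 4 = 1, 391 mod 4 = 3, so the flip contributes +1; sign now +1
(391/45): 391 mod 45 = 31, so (391/45) = (31/45)
flip (31/45) -> (45/31): both odd, 31 mod 4 = 3, 45 mod 4 = 1, so the flip contributes +1; sign now +1
(45/31): 45 mod 31 = 14, so (45/31) = (14/31)
factor out 2^1: 14 = 2^1·7; with 31 mod 8 = 7, (2/31) = +1; sign now +1; continue with (7/31)
flip (7/31) -> (31/7): both odd, 7 mod 4 = 3, 31 mod 4 = 3, so the flip contributes -1; sign now -1
(31/7): 31 mod 7 = 3, so (31/7) = (3/7)
flip (3/7) -> (7/3): both odd, 3 mod 4 = 3, 7 mod 4 = 3, so the flip contributes -1; sign now +1
(7/3): 7 mod 3 = 1, so (7/3) = (1/3)
reached (1/3) = 1, so the symbol is +1

1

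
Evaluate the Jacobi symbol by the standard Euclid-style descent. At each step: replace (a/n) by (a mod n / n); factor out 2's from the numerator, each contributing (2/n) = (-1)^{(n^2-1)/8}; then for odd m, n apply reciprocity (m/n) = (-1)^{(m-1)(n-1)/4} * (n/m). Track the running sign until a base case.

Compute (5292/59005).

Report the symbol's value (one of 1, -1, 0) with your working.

1

factor out 2^2: 5292 = 2^2·1323; with 59005 mod 8 = 5, (2/59005) = -1; sign now +1; continue with (1323/59005)
flip (1323/59005) -> (59005/1323): both odd, 1323 mod 4 = 3, 59005 mod 4 = 1, so the flip contributes +1; sign now +1
(59005/1323): 59005 mod 1323 = 793, so (59005/1323) = (793/1323)
flip (793/1323) -> (1323/793): both odd, 793 mod 4 = 1, 1323 mod 4 = 3, so the flip contributes +1; sign now +1
(1323/793): 1323 mod 793 = 530, so (1323/793) = (530/793)
factor out 2^1: 530 = 2^1·265; with 793 mod 8 = 1, (2/793) = +1; sign now +1; continue with (265/793)
flip (265/793) -> (793/265): both odd, 265 mod 4 = 1, 793 mod 4 = 1, so the flip contributes +1; sign now +1
(793/265): 793 mod 265 = 263, so (793/265) = (263/265)
flip (263/265) -> (265/263): both odd, 263 mod 4 = 3, 265 mod 4 = 1, so the flip contributes +1; sign now +1
(265/263): 265 mod 263 = 2, so (265/263) = (2/263)
factor out 2^1: 2 = 2^1·1; with 263 mod 8 = 7, (2/263) = +1; sign now +1; continue with (1/263)
reached (1/263) = 1, so the symbol is +1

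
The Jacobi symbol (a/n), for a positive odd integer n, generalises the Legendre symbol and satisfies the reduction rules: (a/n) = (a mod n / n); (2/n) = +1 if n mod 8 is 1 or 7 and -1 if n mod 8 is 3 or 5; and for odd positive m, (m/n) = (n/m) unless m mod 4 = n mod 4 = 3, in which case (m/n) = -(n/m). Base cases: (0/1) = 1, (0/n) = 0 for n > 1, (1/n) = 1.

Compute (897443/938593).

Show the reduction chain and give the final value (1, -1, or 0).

reciprocity: (897443/938593) = +1·(938593/897443) since 897443 mod 4 = 3, 938593 mod 4 = 1; sign now +1
(938593/897443) = (41150/897443)   [reduce mod 897443]
41150 = 2^1·20575; (2/897443) = -1 since 897443 mod 8 = 3, so (41150/897443) = (-1)^1·(20575/897443); sign now -1
reciprocity: (20575/897443) = -1·(897443/20575) since 20575 mod 4 = 3, 897443 mod 4 = 3; sign now +1
(897443/20575) = (12718/20575)   [reduce mod 20575]
12718 = 2^1·6359; (2/20575) = +1 since 20575 mod 8 = 7, so (12718/20575) = (+1)^1·(6359/20575); sign now +1
reciprocity: (6359/20575) = -1·(20575/6359) since 6359 mod 4 = 3, 20575 mod 4 = 3; sign now -1
(20575/6359) = (1498/6359)   [reduce mod 6359]
1498 = 2^1·749; (2/6359) = +1 since 6359 mod 8 = 7, so (1498/6359) = (+1)^1·(749/6359); sign now -1
reciprocity: (749/6359) = +1·(6359/749) since 749 mod 4 = 1, 6359 mod 4 = 3; sign now -1
(6359/749) = (367/749)   [reduce mod 749]
reciprocity: (367/749) = +1·(749/367) since 367 mod 4 = 3, 749 mod 4 = 1; sign now -1
(749/367) = (15/367)   [reduce mod 367]
reciprocity: (15/367) = -1·(367/15) since 15 mod 4 = 3, 367 mod 4 = 3; sign now +1
(367/15) = (7/15)   [reduce mod 15]
reciprocity: (7/15) = -1·(15/7) since 7 mod 4 = 3, 15 mod 4 = 3; sign now -1
(15/7) = (1/7)   [reduce mod 7]
(1/7) = 1; final value = sign = -1

-1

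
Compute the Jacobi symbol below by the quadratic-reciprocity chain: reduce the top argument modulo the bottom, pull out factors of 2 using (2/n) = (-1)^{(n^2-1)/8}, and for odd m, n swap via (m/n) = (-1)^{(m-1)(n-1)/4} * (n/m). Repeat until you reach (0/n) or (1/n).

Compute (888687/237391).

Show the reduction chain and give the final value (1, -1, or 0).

(888687/237391) = (176514/237391)   [reduce mod 237391]
176514 = 2^1·88257; (2/237391) = +1 since 237391 mod 8 = 7, so (176514/237391) = (+1)^1·(88257/237391); sign now +1
reciprocity: (88257/237391) = +1·(237391/88257) since 88257 mod 4 = 1, 237391 mod 4 = 3; sign now +1
(237391/88257) = (60877/88257)   [reduce mod 88257]
reciprocity: (60877/88257) = +1·(88257/60877) since 60877 mod 4 = 1, 88257 mod 4 = 1; sign now +1
(88257/60877) = (27380/60877)   [reduce mod 60877]
27380 = 2^2·6845; (2/60877) = -1 since 60877 mod 8 = 5, so (27380/60877) = (-1)^2·(6845/60877); sign now +1
reciprocity: (6845/60877) = +1·(60877/6845) since 6845 mod 4 = 1, 60877 mod 4 = 1; sign now +1
(60877/6845) = (6117/6845)   [reduce mod 6845]
reciprocity: (6117/6845) = +1·(6845/6117) since 6117 mod 4 = 1, 6845 mod 4 = 1; sign now +1
(6845/6117) = (728/6117)   [reduce mod 6117]
728 = 2^3·91; (2/6117) = -1 since 6117 mod 8 = 5, so (728/6117) = (-1)^3·(91/6117); sign now -1
reciprocity: (91/6117) = +1·(6117/91) since 91 mod 4 = 3, 6117 mod 4 = 1; sign now -1
(6117/91) = (20/91)   [reduce mod 91]
20 = 2^2·5; (2/91) = -1 since 91 mod 8 = 3, so (20/91) = (-1)^2·(5/91); sign now -1
reciprocity: (5/91) = +1·(91/5) since 5 mod 4 = 1, 91 mod 4 = 3; sign now -1
(91/5) = (1/5)   [reduce mod 5]
(1/5) = 1; final value = sign = -1

-1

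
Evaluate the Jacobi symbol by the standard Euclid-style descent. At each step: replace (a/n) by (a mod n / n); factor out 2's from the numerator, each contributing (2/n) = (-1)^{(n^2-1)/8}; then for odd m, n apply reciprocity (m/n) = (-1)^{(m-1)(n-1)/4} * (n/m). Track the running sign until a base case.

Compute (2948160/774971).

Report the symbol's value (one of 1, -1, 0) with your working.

0

(2948160/774971) = (623247/774971)   [reduce mod 774971]
reciprocity: (623247/774971) = -1·(774971/623247) since 623247 mod 4 = 3, 774971 mod 4 = 3; sign now -1
(774971/623247) = (151724/623247)   [reduce mod 623247]
151724 = 2^2·37931; (2/623247) = +1 since 623247 mod 8 = 7, so (151724/623247) = (+1)^2·(37931/623247); sign now -1
reciprocity: (37931/623247) = -1·(623247/37931) since 37931 mod 4 = 3, 623247 mod 4 = 3; sign now +1
(623247/37931) = (16351/37931)   [reduce mod 37931]
reciprocity: (16351/37931) = -1·(37931/16351) since 16351 mod 4 = 3, 37931 mod 4 = 3; sign now -1
(37931/16351) = (5229/16351)   [reduce mod 16351]
reciprocity: (5229/16351) = +1·(16351/5229) since 5229 mod 4 = 1, 16351 mod 4 = 3; sign now -1
(16351/5229) = (664/5229)   [reduce mod 5229]
664 = 2^3·83; (2/5229) = -1 since 5229 mod 8 = 5, so (664/5229) = (-1)^3·(83/5229); sign now +1
reciprocity: (83/5229) = +1·(5229/83) since 83 mod 4 = 3, 5229 mod 4 = 1; sign now +1
(5229/83) = (0/83)   [reduce mod 83]
(0/83) = 0   [gcd(a, n) > 1]; final value = 0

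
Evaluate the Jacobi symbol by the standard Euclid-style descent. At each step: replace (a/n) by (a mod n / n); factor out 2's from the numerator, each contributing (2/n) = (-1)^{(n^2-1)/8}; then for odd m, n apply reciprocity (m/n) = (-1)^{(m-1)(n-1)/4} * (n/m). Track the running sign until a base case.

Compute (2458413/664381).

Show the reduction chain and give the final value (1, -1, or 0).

(2458413/664381): 2458413 mod 664381 = 465270, so (2458413/664381) = (465270/664381)
factor out 2^1: 465270 = 2^1·232635; with 664381 mod 8 = 5, (2/664381) = -1; sign now -1; continue with (232635/664381)
flip (232635/664381) -> (664381/232635): both odd, 232635 mod 4 = 3, 664381 mod 4 = 1, so the flip contributes +1; sign now -1
(664381/232635): 664381 mod 232635 = 199111, so (664381/232635) = (199111/232635)
flip (199111/232635) -> (232635/199111): both odd, 199111 mod 4 = 3, 232635 mod 4 = 3, so the flip contributes -1; sign now +1
(232635/199111): 232635 mod 199111 = 33524, so (232635/199111) = (33524/199111)
factor out 2^2: 33524 = 2^2·8381; with 199111 mod 8 = 7, (2/199111) = +1; sign now +1; continue with (8381/199111)
flip (8381/199111) -> (199111/8381): both odd, 8381 mod 4 = 1, 199111 mod 4 = 3, so the flip contributes +1; sign now +1
(199111/8381): 199111 mod 8381 = 6348, so (199111/8381) = (6348/8381)
factor out 2^2: 6348 = 2^2·1587; with 8381 mod 8 = 5, (2/8381) = -1; sign now +1; continue with (1587/8381)
flip (1587/8381) -> (8381/1587): both odd, 1587 mod 4 = 3, 8381 mod 4 = 1, so the flip contributes +1; sign now +1
(8381/1587): 8381 mod 1587 = 446, so (8381/1587) = (446/1587)
factor out 2^1: 446 = 2^1·223; with 1587 mod 8 = 3, (2/1587) = -1; sign now -1; continue with (223/1587)
flip (223/1587) -> (1587/223): both odd, 223 mod 4 = 3, 1587 mod 4 = 3, so the flip contributes -1; sign now +1
(1587/223): 1587 mod 223 = 26, so (1587/223) = (26/223)
factor out 2^1: 26 = 2^1·13; with 223 mod 8 = 7, (2/223) = +1; sign now +1; continue with (13/223)
flip (13/223) -> (223/13): both odd, 13 mod 4 = 1, 223 mod 4 = 3, so the flip contributes +1; sign now +1
(223/13): 223 mod 13 = 2, so (223/13) = (2/13)
factor out 2^1: 2 = 2^1·1; with 13 mod 8 = 5, (2/13) = -1; sign now -1; continue with (1/13)
reached (1/13) = 1, so the symbol is -1

-1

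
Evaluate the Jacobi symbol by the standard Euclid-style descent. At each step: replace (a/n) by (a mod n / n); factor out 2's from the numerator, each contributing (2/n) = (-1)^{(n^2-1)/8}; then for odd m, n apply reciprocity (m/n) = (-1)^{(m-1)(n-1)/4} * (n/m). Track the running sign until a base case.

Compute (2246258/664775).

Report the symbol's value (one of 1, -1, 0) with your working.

(2246258/664775): 2246258 mod 664775 = 251933, so (2246258/664775) = (251933/664775)
flip (251933/664775) -> (664775/251933): both odd, 251933 mod 4 = 1, 664775 mod 4 = 3, so the flip contributes +1; sign now +1
(664775/251933): 664775 mod 251933 = 160909, so (664775/251933) = (160909/251933)
flip (160909/251933) -> (251933/160909): both odd, 160909 mod 4 = 1, 251933 mod 4 = 1, so the flip contributes +1; sign now +1
(251933/160909): 251933 mod 160909 = 91024, so (251933/160909) = (91024/160909)
factor out 2^4: 91024 = 2^4·5689; with 160909 mod 8 = 5, (2/160909) = -1; sign now +1; continue with (5689/160909)
flip (5689/160909) -> (160909/5689): both odd, 5689 mod 4 = 1, 160909 mod 4 = 1, so the flip contributes +1; sign now +1
(160909/5689): 160909 mod 5689 = 1617, so (160909/5689) = (1617/5689)
flip (1617/5689) -> (5689/1617): both odd, 1617 mod 4 = 1, 5689 mod 4 = 1, so the flip contributes +1; sign now +1
(5689/1617): 5689 mod 1617 = 838, so (5689/1617) = (838/1617)
factor out 2^1: 838 = 2^1·419; with 1617 mod 8 = 1, (2/1617) = +1; sign now +1; continue with (419/1617)
flip (419/1617) -> (1617/419): both odd, 419 mod 4 = 3, 1617 mod 4 = 1, so the flip contributes +1; sign now +1
(1617/419): 1617 mod 419 = 360, so (1617/419) = (360/419)
factor out 2^3: 360 = 2^3·45; with 419 mod 8 = 3, (2/419) = -1; sign now -1; continue with (45/419)
flip (45/419) -> (419/45): both odd, 45 mod 4 = 1, 419 mod 4 = 3, so the flip contributes +1; sign now -1
(419/45): 419 mod 45 = 14, so (419/45) = (14/45)
factor out 2^1: 14 = 2^1·7; with 45 mod 8 = 5, (2/45) = -1; sign now +1; continue with (7/45)
flip (7/45) -> (45/7): both odd, 7 mod 4 = 3, 45 mod 4 = 1, so the flip contributes +1; sign now +1
(45/7): 45 mod 7 = 3, so (45/7) = (3/7)
flip (3/7) -> (7/3): both odd, 3 mod 4 = 3, 7 mod 4 = 3, so the flip contributes -1; sign now -1
(7/3): 7 mod 3 = 1, so (7/3) = (1/3)
reached (1/3) = 1, so the symbol is -1

-1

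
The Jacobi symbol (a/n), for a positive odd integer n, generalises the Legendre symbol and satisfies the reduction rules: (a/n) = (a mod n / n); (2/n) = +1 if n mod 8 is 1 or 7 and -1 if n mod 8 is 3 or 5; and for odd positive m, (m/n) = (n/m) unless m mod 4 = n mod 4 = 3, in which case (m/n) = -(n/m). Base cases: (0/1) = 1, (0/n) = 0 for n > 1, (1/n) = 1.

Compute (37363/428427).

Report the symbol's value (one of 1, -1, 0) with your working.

-1

reciprocity: (37363/428427) = -1·(428427/37363) since 37363 mod 4 = 3, 428427 mod 4 = 3; sign now -1
(428427/37363) = (17434/37363)   [reduce mod 37363]
17434 = 2^1·8717; (2/37363) = -1 since 37363 mod 8 = 3, so (17434/37363) = (-1)^1·(8717/37363); sign now +1
reciprocity: (8717/37363) = +1·(37363/8717) since 8717 mod 4 = 1, 37363 mod 4 = 3; sign now +1
(37363/8717) = (2495/8717)   [reduce mod 8717]
reciprocity: (2495/8717) = +1·(8717/2495) since 2495 mod 4 = 3, 8717 mod 4 = 1; sign now +1
(8717/2495) = (1232/2495)   [reduce mod 2495]
1232 = 2^4·77; (2/2495) = +1 since 2495 mod 8 = 7, so (1232/2495) = (+1)^4·(77/2495); sign now +1
reciprocity: (77/2495) = +1·(2495/77) since 77 mod 4 = 1, 2495 mod 4 = 3; sign now +1
(2495/77) = (31/77)   [reduce mod 77]
reciprocity: (31/77) = +1·(77/31) since 31 mod 4 = 3, 77 mod 4 = 1; sign now +1
(77/31) = (15/31)   [reduce mod 31]
reciprocity: (15/31) = -1·(31/15) since 15 mod 4 = 3, 31 mod 4 = 3; sign now -1
(31/15) = (1/15)   [reduce mod 15]
(1/15) = 1; final value = sign = -1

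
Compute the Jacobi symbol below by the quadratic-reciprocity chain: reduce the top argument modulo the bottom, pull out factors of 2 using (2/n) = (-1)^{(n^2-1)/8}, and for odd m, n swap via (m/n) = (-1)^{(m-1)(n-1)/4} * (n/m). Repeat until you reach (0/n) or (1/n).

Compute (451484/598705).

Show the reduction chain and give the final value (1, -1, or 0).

1

451484 = 2^2·112871; (2/598705) = +1 since 598705 mod 8 = 1, so (451484/598705) = (+1)^2·(112871/598705); sign now +1
reciprocity: (112871/598705) = +1·(598705/112871) since 112871 mod 4 = 3, 598705 mod 4 = 1; sign now +1
(598705/112871) = (34350/112871)   [reduce mod 112871]
34350 = 2^1·17175; (2/112871) = +1 since 112871 mod 8 = 7, so (34350/112871) = (+1)^1·(17175/112871); sign now +1
reciprocity: (17175/112871) = -1·(112871/17175) since 17175 mod 4 = 3, 112871 mod 4 = 3; sign now -1
(112871/17175) = (9821/17175)   [reduce mod 17175]
reciprocity: (9821/17175) = +1·(17175/9821) since 9821 mod 4 = 1, 17175 mod 4 = 3; sign now -1
(17175/9821) = (7354/9821)   [reduce mod 9821]
7354 = 2^1·3677; (2/9821) = -1 since 9821 mod 8 = 5, so (7354/9821) = (-1)^1·(3677/9821); sign now +1
reciprocity: (3677/9821) = +1·(9821/3677) since 3677 mod 4 = 1, 9821 mod 4 = 1; sign now +1
(9821/3677) = (2467/3677)   [reduce mod 3677]
reciprocity: (2467/3677) = +1·(3677/2467) since 2467 mod 4 = 3, 3677 mod 4 = 1; sign now +1
(3677/2467) = (1210/2467)   [reduce mod 2467]
1210 = 2^1·605; (2/2467) = -1 since 2467 mod 8 = 3, so (1210/2467) = (-1)^1·(605/2467); sign now -1
reciprocity: (605/2467) = +1·(2467/605) since 605 mod 4 = 1, 2467 mod 4 = 3; sign now -1
(2467/605) = (47/605)   [reduce mod 605]
reciprocity: (47/605) = +1·(605/47) since 47 mod 4 = 3, 605 mod 4 = 1; sign now -1
(605/47) = (41/47)   [reduce mod 47]
reciprocity: (41/47) = +1·(47/41) since 41 mod 4 = 1, 47 mod 4 = 3; sign now -1
(47/41) = (6/41)   [reduce mod 41]
6 = 2^1·3; (2/41) = +1 since 41 mod 8 = 1, so (6/41) = (+1)^1·(3/41); sign now -1
reciprocity: (3/41) = +1·(41/3) since 3 mod 4 = 3, 41 mod 4 = 1; sign now -1
(41/3) = (2/3)   [reduce mod 3]
2 = 2^1·1; (2/3) = -1 since 3 mod 8 = 3, so (2/3) = (-1)^1·(1/3); sign now +1
(1/3) = 1; final value = sign = +1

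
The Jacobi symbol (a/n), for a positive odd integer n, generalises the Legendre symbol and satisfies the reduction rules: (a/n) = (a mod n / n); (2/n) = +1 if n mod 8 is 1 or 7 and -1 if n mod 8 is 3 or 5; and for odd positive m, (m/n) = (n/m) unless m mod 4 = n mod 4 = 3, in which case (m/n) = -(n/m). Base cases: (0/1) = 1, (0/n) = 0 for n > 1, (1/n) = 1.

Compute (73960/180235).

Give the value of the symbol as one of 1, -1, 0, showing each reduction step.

73960 = 2^3·9245; (2/180235) = -1 since 180235 mod 8 = 3, so (73960/180235) = (-1)^3·(9245/180235); sign now -1
reciprocity: (9245/180235) = +1·(180235/9245) since 9245 mod 4 = 1, 180235 mod 4 = 3; sign now -1
(180235/9245) = (4580/9245)   [reduce mod 9245]
4580 = 2^2·1145; (2/9245) = -1 since 9245 mod 8 = 5, so (4580/9245) = (-1)^2·(1145/9245); sign now -1
reciprocity: (1145/9245) = +1·(9245/1145) since 1145 mod 4 = 1, 9245 mod 4 = 1; sign now -1
(9245/1145) = (85/1145)   [reduce mod 1145]
reciprocity: (85/1145) = +1·(1145/85) since 85 mod 4 = 1, 1145 mod 4 = 1; sign now -1
(1145/85) = (40/85)   [reduce mod 85]
40 = 2^3·5; (2/85) = -1 since 85 mod 8 = 5, so (40/85) = (-1)^3·(5/85); sign now +1
reciprocity: (5/85) = +1·(85/5) since 5 mod 4 = 1, 85 mod 4 = 1; sign now +1
(85/5) = (0/5)   [reduce mod 5]
(0/5) = 0   [gcd(a, n) > 1]; final value = 0

0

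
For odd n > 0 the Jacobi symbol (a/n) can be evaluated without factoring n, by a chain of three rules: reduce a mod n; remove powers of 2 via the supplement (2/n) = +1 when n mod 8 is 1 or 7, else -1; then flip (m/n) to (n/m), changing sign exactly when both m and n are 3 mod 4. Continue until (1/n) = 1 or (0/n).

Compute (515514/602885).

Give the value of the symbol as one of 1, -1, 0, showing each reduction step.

factor out 2^1: 515514 = 2^1·257757; with 602885 mod 8 = 5, (2/602885) = -1; sign now -1; continue with (257757/602885)
flip (257757/602885) -> (602885/257757): both odd, 257757 mod 4 = 1, 602885 mod 4 = 1, so the flip contributes +1; sign now -1
(602885/257757): 602885 mod 257757 = 87371, so (602885/257757) = (87371/257757)
flip (87371/257757) -> (257757/87371): both odd, 87371 mod 4 = 3, 257757 mod 4 = 1, so the flip contributes +1; sign now -1
(257757/87371): 257757 mod 87371 = 83015, so (257757/87371) = (83015/87371)
flip (83015/87371) -> (87371/83015): both odd, 83015 mod 4 = 3, 87371 mod 4 = 3, so the flip contributes -1; sign now +1
(87371/83015): 87371 mod 83015 = 4356, so (87371/83015) = (4356/83015)
factor out 2^2: 4356 = 2^2·1089; with 83015 mod 8 = 7, (2/83015) = +1; sign now +1; continue with (1089/83015)
flip (1089/83015) -> (83015/1089): both odd, 1089 mod 4 = 1, 83015 mod 4 = 3, so the flip contributes +1; sign now +1
(83015/1089): 83015 mod 1089 = 251, so (83015/1089) = (251/1089)
flip (251/1089) -> (1089/251): both odd, 251 mod 4 = 3, 1089 mod 4 = 1, so the flip contributes +1; sign now +1
(1089/251): 1089 mod 251 = 85, so (1089/251) = (85/251)
flip (85/251) -> (251/85): both odd, 85 mod 4 = 1, 251 mod 4 = 3, so the flip contributes +1; sign now +1
(251/85): 251 mod 85 = 81, so (251/85) = (81/85)
flip (81/85) -> (85/81): both odd, 81 mod 4 = 1, 85 mod 4 = 1, so the flip contributes +1; sign now +1
(85/81): 85 mod 81 = 4, so (85/81) = (4/81)
factor out 2^2: 4 = 2^2·1; with 81 mod 8 = 1, (2/81) = +1; sign now +1; continue with (1/81)
reached (1/81) = 1, so the symbol is +1

1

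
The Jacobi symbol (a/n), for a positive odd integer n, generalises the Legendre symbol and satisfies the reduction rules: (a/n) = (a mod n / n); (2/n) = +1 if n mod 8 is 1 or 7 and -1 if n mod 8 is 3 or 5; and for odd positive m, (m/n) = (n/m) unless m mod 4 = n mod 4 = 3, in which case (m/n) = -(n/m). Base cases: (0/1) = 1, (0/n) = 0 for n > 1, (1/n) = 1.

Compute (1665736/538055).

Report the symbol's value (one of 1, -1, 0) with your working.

-1

(1665736/538055) = (51571/538055)   [reduce mod 538055]
reciprocity: (51571/538055) = -1·(538055/51571) since 51571 mod 4 = 3, 538055 mod 4 = 3; sign now -1
(538055/51571) = (22345/51571)   [reduce mod 51571]
reciprocity: (22345/51571) = +1·(51571/22345) since 22345 mod 4 = 1, 51571 mod 4 = 3; sign now -1
(51571/22345) = (6881/22345)   [reduce mod 22345]
reciprocity: (6881/22345) = +1·(22345/6881) since 6881 mod 4 = 1, 22345 mod 4 = 1; sign now -1
(22345/6881) = (1702/6881)   [reduce mod 6881]
1702 = 2^1·851; (2/6881) = +1 since 6881 mod 8 = 1, so (1702/6881) = (+1)^1·(851/6881); sign now -1
reciprocity: (851/6881) = +1·(6881/851) since 851 mod 4 = 3, 6881 mod 4 = 1; sign now -1
(6881/851) = (73/851)   [reduce mod 851]
reciprocity: (73/851) = +1·(851/73) since 73 mod 4 = 1, 851 mod 4 = 3; sign now -1
(851/73) = (48/73)   [reduce mod 73]
48 = 2^4·3; (2/73) = +1 since 73 mod 8 = 1, so (48/73) = (+1)^4·(3/73); sign now -1
reciprocity: (3/73) = +1·(73/3) since 3 mod 4 = 3, 73 mod 4 = 1; sign now -1
(73/3) = (1/3)   [reduce mod 3]
(1/3) = 1; final value = sign = -1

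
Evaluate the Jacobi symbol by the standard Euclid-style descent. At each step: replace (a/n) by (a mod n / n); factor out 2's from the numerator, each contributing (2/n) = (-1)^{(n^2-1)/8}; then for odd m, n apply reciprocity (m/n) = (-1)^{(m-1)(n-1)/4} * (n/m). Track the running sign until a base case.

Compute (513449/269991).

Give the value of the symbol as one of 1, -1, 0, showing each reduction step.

-1

(513449/269991) = (243458/269991)   [reduce mod 269991]
243458 = 2^1·121729; (2/269991) = +1 since 269991 mod 8 = 7, so (243458/269991) = (+1)^1·(121729/269991); sign now +1
reciprocity: (121729/269991) = +1·(269991/121729) since 121729 mod 4 = 1, 269991 mod 4 = 3; sign now +1
(269991/121729) = (26533/121729)   [reduce mod 121729]
reciprocity: (26533/121729) = +1·(121729/26533) since 26533 mod 4 = 1, 121729 mod 4 = 1; sign now +1
(121729/26533) = (15597/26533)   [reduce mod 26533]
reciprocity: (15597/26533) = +1·(26533/15597) since 15597 mod 4 = 1, 26533 mod 4 = 1; sign now +1
(26533/15597) = (10936/15597)   [reduce mod 15597]
10936 = 2^3·1367; (2/15597) = -1 since 15597 mod 8 = 5, so (10936/15597) = (-1)^3·(1367/15597); sign now -1
reciprocity: (1367/15597) = +1·(15597/1367) since 1367 mod 4 = 3, 15597 mod 4 = 1; sign now -1
(15597/1367) = (560/1367)   [reduce mod 1367]
560 = 2^4·35; (2/1367) = +1 since 1367 mod 8 = 7, so (560/1367) = (+1)^4·(35/1367); sign now -1
reciprocity: (35/1367) = -1·(1367/35) since 35 mod 4 = 3, 1367 mod 4 = 3; sign now +1
(1367/35) = (2/35)   [reduce mod 35]
2 = 2^1·1; (2/35) = -1 since 35 mod 8 = 3, so (2/35) = (-1)^1·(1/35); sign now -1
(1/35) = 1; final value = sign = -1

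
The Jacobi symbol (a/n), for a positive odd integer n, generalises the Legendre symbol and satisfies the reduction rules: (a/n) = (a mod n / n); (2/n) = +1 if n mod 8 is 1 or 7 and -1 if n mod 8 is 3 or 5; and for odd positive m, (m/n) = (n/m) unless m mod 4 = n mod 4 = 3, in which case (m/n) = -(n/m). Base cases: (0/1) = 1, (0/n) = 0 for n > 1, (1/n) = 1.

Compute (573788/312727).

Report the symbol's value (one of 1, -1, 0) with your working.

(573788/312727) = (261061/312727)   [reduce mod 312727]
reciprocity: (261061/312727) = +1·(312727/261061) since 261061 mod 4 = 1, 312727 mod 4 = 3; sign now +1
(312727/261061) = (51666/261061)   [reduce mod 261061]
51666 = 2^1·25833; (2/261061) = -1 since 261061 mod 8 = 5, so (51666/261061) = (-1)^1·(25833/261061); sign now -1
reciprocity: (25833/261061) = +1·(261061/25833) since 25833 mod 4 = 1, 261061 mod 4 = 1; sign now -1
(261061/25833) = (2731/25833)   [reduce mod 25833]
reciprocity: (2731/25833) = +1·(25833/2731) since 2731 mod 4 = 3, 25833 mod 4 = 1; sign now -1
(25833/2731) = (1254/2731)   [reduce mod 2731]
1254 = 2^1·627; (2/2731) = -1 since 2731 mod 8 = 3, so (1254/2731) = (-1)^1·(627/2731); sign now +1
reciprocity: (627/2731) = -1·(2731/627) since 627 mod 4 = 3, 2731 mod 4 = 3; sign now -1
(2731/627) = (223/627)   [reduce mod 627]
reciprocity: (223/627) = -1·(627/223) since 223 mod 4 = 3, 627 mod 4 = 3; sign now +1
(627/223) = (181/223)   [reduce mod 223]
reciprocity: (181/223) = +1·(223/181) since 181 mod 4 = 1, 223 mod 4 = 3; sign now +1
(223/181) = (42/181)   [reduce mod 181]
42 = 2^1·21; (2/181) = -1 since 181 mod 8 = 5, so (42/181) = (-1)^1·(21/181); sign now -1
reciprocity: (21/181) = +1·(181/21) since 21 mod 4 = 1, 181 mod 4 = 1; sign now -1
(181/21) = (13/21)   [reduce mod 21]
reciprocity: (13/21) = +1·(21/13) since 13 mod 4 = 1, 21 mod 4 = 1; sign now -1
(21/13) = (8/13)   [reduce mod 13]
8 = 2^3·1; (2/13) = -1 since 13 mod 8 = 5, so (8/13) = (-1)^3·(1/13); sign now +1
(1/13) = 1; final value = sign = +1

1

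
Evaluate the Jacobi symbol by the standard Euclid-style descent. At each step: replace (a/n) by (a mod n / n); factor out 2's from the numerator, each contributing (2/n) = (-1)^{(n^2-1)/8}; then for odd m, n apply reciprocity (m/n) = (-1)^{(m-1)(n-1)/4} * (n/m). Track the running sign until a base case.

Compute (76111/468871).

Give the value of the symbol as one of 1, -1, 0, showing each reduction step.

1

flip (76111/468871) -> (468871/76111): both odd, 76111 mod 4 = 3, 468871 mod 4 = 3, so the flip contributes -1; sign now -1
(468871/76111): 468871 mod 76111 = 12205, so (468871/76111) = (12205/76111)
flip (12205/76111) -> (76111/12205): both odd, 12205 mod 4 = 1, 76111 mod 4 = 3, so the flip contributes +1; sign now -1
(76111/12205): 76111 mod 12205 = 2881, so (76111/12205) = (2881/12205)
flip (2881/12205) -> (12205/2881): both odd, 2881 mod 4 = 1, 12205 mod 4 = 1, so the flip contributes +1; sign now -1
(12205/2881): 12205 mod 2881 = 681, so (12205/2881) = (681/2881)
flip (681/2881) -> (2881/681): both odd, 681 mod 4 = 1, 2881 mod 4 = 1, so the flip contributes +1; sign now -1
(2881/681): 2881 mod 681 = 157, so (2881/681) = (157/681)
flip (157/681) -> (681/157): both odd, 157 mod 4 = 1, 681 mod 4 = 1, so the flip contributes +1; sign now -1
(681/157): 681 mod 157 = 53, so (681/157) = (53/157)
flip (53/157) -> (157/53): both odd, 53 mod 4 = 1, 157 mod 4 = 1, so the flip contributes +1; sign now -1
(157/53): 157 mod 53 = 51, so (157/53) = (51/53)
flip (51/53) -> (53/51): both odd, 51 mod 4 = 3, 53 mod 4 = 1, so the flip contributes +1; sign now -1
(53/51): 53 mod 51 = 2, so (53/51) = (2/51)
factor out 2^1: 2 = 2^1·1; with 51 mod 8 = 3, (2/51) = -1; sign now +1; continue with (1/51)
reached (1/51) = 1, so the symbol is +1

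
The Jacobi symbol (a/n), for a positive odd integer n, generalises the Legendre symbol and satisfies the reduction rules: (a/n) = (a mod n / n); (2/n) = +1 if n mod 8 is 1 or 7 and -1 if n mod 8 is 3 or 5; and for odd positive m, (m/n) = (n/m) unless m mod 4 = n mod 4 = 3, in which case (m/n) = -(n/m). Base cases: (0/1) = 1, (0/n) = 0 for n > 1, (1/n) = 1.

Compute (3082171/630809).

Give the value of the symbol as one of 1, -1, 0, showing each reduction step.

-1

(3082171/630809) = (558935/630809)   [reduce mod 630809]
reciprocity: (558935/630809) = +1·(630809/558935) since 558935 mod 4 = 3, 630809 mod 4 = 1; sign now +1
(630809/558935) = (71874/558935)   [reduce mod 558935]
71874 = 2^1·35937; (2/558935) = +1 since 558935 mod 8 = 7, so (71874/558935) = (+1)^1·(35937/558935); sign now +1
reciprocity: (35937/558935) = +1·(558935/35937) since 35937 mod 4 = 1, 558935 mod 4 = 3; sign now +1
(558935/35937) = (19880/35937)   [reduce mod 35937]
19880 = 2^3·2485; (2/35937) = +1 since 35937 mod 8 = 1, so (19880/35937) = (+1)^3·(2485/35937); sign now +1
reciprocity: (2485/35937) = +1·(35937/2485) since 2485 mod 4 = 1, 35937 mod 4 = 1; sign now +1
(35937/2485) = (1147/2485)   [reduce mod 2485]
reciprocity: (1147/2485) = +1·(2485/1147) since 1147 mod 4 = 3, 2485 mod 4 = 1; sign now +1
(2485/1147) = (191/1147)   [reduce mod 1147]
reciprocity: (191/1147) = -1·(1147/191) since 191 mod 4 = 3, 1147 mod 4 = 3; sign now -1
(1147/191) = (1/191)   [reduce mod 191]
(1/191) = 1; final value = sign = -1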